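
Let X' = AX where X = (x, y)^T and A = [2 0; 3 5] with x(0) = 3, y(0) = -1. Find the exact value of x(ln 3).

27

A = [[2,0],[3,5]]; eigenvalues λ = 2, 5.
Eigenvectors: (-1,1) for λ=2, (0,-1) for λ=5.
From the initial condition, c_1 = -3, c_2 = -2.
x(ln 3) = (-3)(3^2)(-1) + (-2)(3^5)(0) = 27.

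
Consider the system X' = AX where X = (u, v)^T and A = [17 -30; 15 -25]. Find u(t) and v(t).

Coefficient matrix A = [[17, -30], [15, -25]].
Characteristic polynomial det(A - λI) = λ^2 + 8λ + 25 = 0.
Eigenvalues λ = -4 ± 3i (complex conjugate pair).
For λ=-4+3i: an eigenvector is (-3,-2) - i(-1,-1) = (-3 + i, -2 + i).
A real fundamental pair from Re and Im of e^((-4+3i)t)v: X_1 = e^(-4t)(cos(3t)·(-3,-2) + sin(3t)·(-1,-1)), X_2 = e^(-4t)(sin(3t)·(-3,-2) - cos(3t)·(-1,-1)).
General solution: C_1X_1 + C_2X_2.

u(t) = -C_1e^(-4t)sin(3t) - 3C_1e^(-4t)cos(3t) - 3C_2e^(-4t)sin(3t) + C_2e^(-4t)cos(3t), v(t) = -C_1e^(-4t)sin(3t) - 2C_1e^(-4t)cos(3t) - 2C_2e^(-4t)sin(3t) + C_2e^(-4t)cos(3t)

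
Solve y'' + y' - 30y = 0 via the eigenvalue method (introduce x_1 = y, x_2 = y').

y(t) = C_1e^(5t) + C_2e^(-6t)

Let x_1 = y, x_2 = y'. Then x_1' = x_2 and x_2' = 30x_1 - x_2.
A = [[0,1],[30,-1]]; det(A-λI) = λ^2 + λ - 30.
Eigenvalues λ = 5, -6 with eigenvectors (1,5), (1,-6).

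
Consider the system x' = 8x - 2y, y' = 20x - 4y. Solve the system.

Coefficient matrix A = [[8, -2], [20, -4]].
Characteristic polynomial det(A - λI) = λ^2 - 4λ + 8 = 0.
Eigenvalues λ = 2 ± 2i (complex conjugate pair).
For λ=2+2i: an eigenvector is (1,3) - i(0,1) = (1, 3 - i).
A real fundamental pair from Re and Im of e^((2+2i)t)v: X_1 = e^(2t)(cos(2t)·(1,3) + sin(2t)·(0,1)), X_2 = e^(2t)(sin(2t)·(1,3) - cos(2t)·(0,1)).
General solution: C_1X_1 + C_2X_2.

x(t) = C_1e^(2t)cos(2t) + C_2e^(2t)sin(2t), y(t) = C_1e^(2t)sin(2t) + 3C_1e^(2t)cos(2t) + 3C_2e^(2t)sin(2t) - C_2e^(2t)cos(2t)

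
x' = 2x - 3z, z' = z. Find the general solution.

x(t) = -c_1e^(2t) - 3c_2e^(t), z(t) = -c_2e^(t)

Coefficient matrix A = [[2, -3], [0, 1]].
Characteristic polynomial det(A - λI) = λ^2 - 3λ + 2 = 0.
Eigenvalues λ = 2, 1.
For λ=2: (A-λI) row 1 is [0, -3], so an eigenvector is (-1, 0).
For λ=1: (A-λI) row 1 is [1, -3], so an eigenvector is (-3, -1).
General solution: c_1e^(2t)(-1,0) + c_2e^(t)(-3,-1).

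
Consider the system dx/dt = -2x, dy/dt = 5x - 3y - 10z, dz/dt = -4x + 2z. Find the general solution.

Coefficient matrix A = [[-2, 0, 0], [5, -3, -10], [-4, 0, 2]].
det(A - λI) = 0 gives eigenvalues λ = -2, -3, 2.
For λ=-2: eigenvector (-1,5,-1).
For λ=-3: eigenvector (0,1,0).
For λ=2: eigenvector (0,-2,1).
General solution: C_1e^(-2t)(-1,5,-1) + C_2e^(-3t)(0,1,0) + C_3e^(2t)(0,-2,1).

x(t) = -C_1e^(-2t), y(t) = 5C_1e^(-2t) + C_2e^(-3t) - 2C_3e^(2t), z(t) = -C_1e^(-2t) + C_3e^(2t)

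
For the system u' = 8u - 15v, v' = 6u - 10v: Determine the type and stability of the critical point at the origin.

A = [[8,-15],[6,-10]]; det(A-λI) = λ^2 + 2λ + 10.
λ = -1 ± 3i: negative real part.

stable spiral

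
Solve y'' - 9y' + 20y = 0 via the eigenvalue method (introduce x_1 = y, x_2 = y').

Let x_1 = y, x_2 = y'. Then x_1' = x_2 and x_2' = -20x_1 + 9x_2.
A = [[0,1],[-20,9]]; det(A-λI) = λ^2 - 9λ + 20.
Eigenvalues λ = 4, 5 with eigenvectors (1,4), (1,5).

y(t) = K_1e^(4t) + K_2e^(5t)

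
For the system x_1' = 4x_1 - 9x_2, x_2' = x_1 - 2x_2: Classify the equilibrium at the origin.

unstable improper node

A = [[4,-9],[1,-2]]; det(A-λI) = λ^2 - 2λ + 1.
repeated λ = 1 with a single eigenvector.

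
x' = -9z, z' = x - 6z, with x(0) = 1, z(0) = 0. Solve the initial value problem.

x(t) = 3te^(-3t) + e^(-3t), z(t) = te^(-3t)

Coefficient matrix A = [[0, -9], [1, -6]].
Characteristic polynomial det(A - λI) = λ^2 + 6λ + 9 = 0.
Single eigenvalue λ = -3 with algebraic multiplicity 2.
Eigenvector v = (3,1); generalized eigenvector w with (A-λI)w=v is (1,0).
General solution: e^(-3t)[K_1·v + K_2·(t·v + w)].
Applying x(0)=1, z(0)=0 gives K_1=0, K_2=1.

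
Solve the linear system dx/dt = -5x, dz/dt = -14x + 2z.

x(t) = C_1e^(-5t), z(t) = 2C_1e^(-5t) + C_2e^(2t)

Coefficient matrix A = [[-5, 0], [-14, 2]].
Characteristic polynomial det(A - λI) = λ^2 + 3λ - 10 = 0.
Eigenvalues λ = -5, 2.
For λ=-5: (A-λI) row 2 is [-14, 7], so an eigenvector is (1, 2).
For λ=2: (A-λI) row 1 is [-7, 0], so an eigenvector is (0, 1).
General solution: C_1e^(-5t)(1,2) + C_2e^(2t)(0,1).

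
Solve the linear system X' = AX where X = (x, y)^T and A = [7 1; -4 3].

Coefficient matrix A = [[7, 1], [-4, 3]].
Characteristic polynomial det(A - λI) = λ^2 - 10λ + 25 = 0.
Single eigenvalue λ = 5 with algebraic multiplicity 2.
Eigenvector v = (1,-2); generalized eigenvector w with (A-λI)w=v is (1,-1).
General solution: e^(5t)[K_1·v + K_2·(t·v + w)].

x(t) = K_1e^(5t) + K_2te^(5t) + K_2e^(5t), y(t) = -2K_1e^(5t) - 2K_2te^(5t) - K_2e^(5t)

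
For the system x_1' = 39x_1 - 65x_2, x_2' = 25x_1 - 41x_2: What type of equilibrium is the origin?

A = [[39,-65],[25,-41]]; det(A-λI) = λ^2 + 2λ + 26.
λ = -1 ± 5i: negative real part.

stable spiral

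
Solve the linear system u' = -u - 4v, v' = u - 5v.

Coefficient matrix A = [[-1, -4], [1, -5]].
Characteristic polynomial det(A - λI) = λ^2 + 6λ + 9 = 0.
Single eigenvalue λ = -3 with algebraic multiplicity 2.
Eigenvector v = (-2,-1); generalized eigenvector w with (A-λI)w=v is (1,1).
General solution: e^(-3t)[K_1·v + K_2·(t·v + w)].

u(t) = -2K_1e^(-3t) - 2K_2te^(-3t) + K_2e^(-3t), v(t) = -K_1e^(-3t) - K_2te^(-3t) + K_2e^(-3t)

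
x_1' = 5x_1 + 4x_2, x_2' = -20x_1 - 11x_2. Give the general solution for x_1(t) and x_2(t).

Coefficient matrix A = [[5, 4], [-20, -11]].
Characteristic polynomial det(A - λI) = λ^2 + 6λ + 25 = 0.
Eigenvalues λ = -3 ± 4i (complex conjugate pair).
For λ=-3+4i: an eigenvector is (1,-2) - i(0,-1) = (1, -2 + i).
A real fundamental pair from Re and Im of e^((-3+4i)t)v: X_1 = e^(-3t)(cos(4t)·(1,-2) + sin(4t)·(0,-1)), X_2 = e^(-3t)(sin(4t)·(1,-2) - cos(4t)·(0,-1)).
General solution: c_1X_1 + c_2X_2.

x_1(t) = c_1e^(-3t)cos(4t) + c_2e^(-3t)sin(4t), x_2(t) = -c_1e^(-3t)sin(4t) - 2c_1e^(-3t)cos(4t) - 2c_2e^(-3t)sin(4t) + c_2e^(-3t)cos(4t)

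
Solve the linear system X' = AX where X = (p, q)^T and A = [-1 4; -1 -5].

p(t) = 2C_1e^(-3t) + 2C_2te^(-3t) - 3C_2e^(-3t), q(t) = -C_1e^(-3t) - C_2te^(-3t) + 2C_2e^(-3t)

Coefficient matrix A = [[-1, 4], [-1, -5]].
Characteristic polynomial det(A - λI) = λ^2 + 6λ + 9 = 0.
Single eigenvalue λ = -3 with algebraic multiplicity 2.
Eigenvector v = (2,-1); generalized eigenvector w with (A-λI)w=v is (-3,2).
General solution: e^(-3t)[C_1·v + C_2·(t·v + w)].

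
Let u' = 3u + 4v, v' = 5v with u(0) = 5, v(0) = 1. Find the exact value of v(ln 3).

243

A = [[3,4],[0,5]]; eigenvalues λ = 5, 3.
Eigenvectors: (2,1) for λ=5, (1,0) for λ=3.
From the initial condition, c_1 = 1, c_2 = 3.
v(ln 3) = (1)(3^5)(1) + (3)(3^3)(0) = 243.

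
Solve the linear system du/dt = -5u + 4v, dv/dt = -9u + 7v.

u(t) = 2C_1e^(t) + 2C_2te^(t) - C_2e^(t), v(t) = 3C_1e^(t) + 3C_2te^(t) - C_2e^(t)

Coefficient matrix A = [[-5, 4], [-9, 7]].
Characteristic polynomial det(A - λI) = λ^2 - 2λ + 1 = 0.
Single eigenvalue λ = 1 with algebraic multiplicity 2.
Eigenvector v = (2,3); generalized eigenvector w with (A-λI)w=v is (-1,-1).
General solution: e^(t)[C_1·v + C_2·(t·v + w)].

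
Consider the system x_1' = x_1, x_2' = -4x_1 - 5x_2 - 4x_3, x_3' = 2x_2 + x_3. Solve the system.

Coefficient matrix A = [[1, 0, 0], [-4, -5, -4], [0, 2, 1]].
det(A - λI) = 0 gives eigenvalues λ = 1, -3, -1.
For λ=1: eigenvector (1,0,-1).
For λ=-3: eigenvector (0,-2,1).
For λ=-1: eigenvector (0,-1,1).
General solution: C_1e^(t)(1,0,-1) + C_2e^(-3t)(0,-2,1) + C_3e^(-t)(0,-1,1).

x_1(t) = C_1e^(t), x_2(t) = -2C_2e^(-3t) - C_3e^(-t), x_3(t) = -C_1e^(t) + C_2e^(-3t) + C_3e^(-t)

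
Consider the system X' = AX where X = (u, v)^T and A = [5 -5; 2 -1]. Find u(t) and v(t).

u(t) = -C_1e^(2t)sin(t) - 2C_1e^(2t)cos(t) - 2C_2e^(2t)sin(t) + C_2e^(2t)cos(t), v(t) = -C_1e^(2t)sin(t) - C_1e^(2t)cos(t) - C_2e^(2t)sin(t) + C_2e^(2t)cos(t)

Coefficient matrix A = [[5, -5], [2, -1]].
Characteristic polynomial det(A - λI) = λ^2 - 4λ + 5 = 0.
Eigenvalues λ = 2 ± i (complex conjugate pair).
For λ=2+i: an eigenvector is (-2,-1) - i(-1,-1) = (-2 + i, -1 + i).
A real fundamental pair from Re and Im of e^((2+i)t)v: X_1 = e^(2t)(cos(t)·(-2,-1) + sin(t)·(-1,-1)), X_2 = e^(2t)(sin(t)·(-2,-1) - cos(t)·(-1,-1)).
General solution: C_1X_1 + C_2X_2.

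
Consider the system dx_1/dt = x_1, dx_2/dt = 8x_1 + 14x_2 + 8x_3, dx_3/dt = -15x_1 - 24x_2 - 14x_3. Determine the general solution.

Coefficient matrix A = [[1, 0, 0], [8, 14, 8], [-15, -24, -14]].
det(A - λI) = 0 gives eigenvalues λ = -2, 1, 2.
For λ=-2: eigenvector (0,1,-2).
For λ=1: eigenvector (1,0,-1).
For λ=2: eigenvector (0,2,-3).
General solution: K_1e^(-2t)(0,1,-2) + K_2e^(t)(1,0,-1) + K_3e^(2t)(0,2,-3).

x_1(t) = K_2e^(t), x_2(t) = K_1e^(-2t) + 2K_3e^(2t), x_3(t) = -2K_1e^(-2t) - K_2e^(t) - 3K_3e^(2t)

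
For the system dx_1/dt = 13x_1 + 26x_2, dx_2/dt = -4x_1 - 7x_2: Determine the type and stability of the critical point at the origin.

A = [[13,26],[-4,-7]]; det(A-λI) = λ^2 - 6λ + 13.
λ = 3 ± 2i: positive real part.

unstable spiral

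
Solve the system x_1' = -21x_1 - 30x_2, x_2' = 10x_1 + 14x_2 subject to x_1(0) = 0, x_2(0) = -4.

x_1(t) = 24e^(-t) - 24e^(-6t), x_2(t) = -16e^(-t) + 12e^(-6t)

Coefficient matrix A = [[-21, -30], [10, 14]].
Characteristic polynomial det(A - λI) = λ^2 + 7λ + 6 = 0.
Eigenvalues λ = -6, -1.
For λ=-6: (A-λI) row 1 is [-15, -30], so an eigenvector is (2, -1).
For λ=-1: (A-λI) row 1 is [-20, -30], so an eigenvector is (3, -2).
General solution: c_1e^(-6t)(2,-1) + c_2e^(-t)(3,-2).
Applying x_1(0)=0, x_2(0)=-4 gives c_1=-12, c_2=8.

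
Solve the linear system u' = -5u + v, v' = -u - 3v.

Coefficient matrix A = [[-5, 1], [-1, -3]].
Characteristic polynomial det(A - λI) = λ^2 + 8λ + 16 = 0.
Single eigenvalue λ = -4 with algebraic multiplicity 2.
Eigenvector v = (-1,-1); generalized eigenvector w with (A-λI)w=v is (-2,-3).
General solution: e^(-4t)[K_1·v + K_2·(t·v + w)].

u(t) = -K_1e^(-4t) - K_2te^(-4t) - 2K_2e^(-4t), v(t) = -K_1e^(-4t) - K_2te^(-4t) - 3K_2e^(-4t)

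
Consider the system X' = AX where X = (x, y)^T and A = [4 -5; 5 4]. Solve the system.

Coefficient matrix A = [[4, -5], [5, 4]].
Characteristic polynomial det(A - λI) = λ^2 - 8λ + 41 = 0.
Eigenvalues λ = 4 ± 5i (complex conjugate pair).
For λ=4+5i: an eigenvector is (0,1) - i(-1,0) = (0 + i, 1).
A real fundamental pair from Re and Im of e^((4+5i)t)v: X_1 = e^(4t)(cos(5t)·(0,1) + sin(5t)·(-1,0)), X_2 = e^(4t)(sin(5t)·(0,1) - cos(5t)·(-1,0)).
General solution: C_1X_1 + C_2X_2.

x(t) = -C_1e^(4t)sin(5t) + C_2e^(4t)cos(5t), y(t) = C_1e^(4t)cos(5t) + C_2e^(4t)sin(5t)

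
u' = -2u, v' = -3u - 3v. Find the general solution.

u(t) = -C_1e^(-2t), v(t) = 3C_1e^(-2t) + C_2e^(-3t)

Coefficient matrix A = [[-2, 0], [-3, -3]].
Characteristic polynomial det(A - λI) = λ^2 + 5λ + 6 = 0.
Eigenvalues λ = -2, -3.
For λ=-2: (A-λI) row 2 is [-3, -1], so an eigenvector is (-1, 3).
For λ=-3: (A-λI) row 1 is [1, 0], so an eigenvector is (0, 1).
General solution: C_1e^(-2t)(-1,3) + C_2e^(-3t)(0,1).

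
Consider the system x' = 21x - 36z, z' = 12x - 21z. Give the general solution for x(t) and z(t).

Coefficient matrix A = [[21, -36], [12, -21]].
Characteristic polynomial det(A - λI) = λ^2 - 9 = 0.
Eigenvalues λ = -3, 3.
For λ=-3: (A-λI) row 1 is [24, -36], so an eigenvector is (-3, -2).
For λ=3: (A-λI) row 1 is [18, -36], so an eigenvector is (-2, -1).
General solution: C_1e^(-3t)(-3,-2) + C_2e^(3t)(-2,-1).

x(t) = -3C_1e^(-3t) - 2C_2e^(3t), z(t) = -2C_1e^(-3t) - C_2e^(3t)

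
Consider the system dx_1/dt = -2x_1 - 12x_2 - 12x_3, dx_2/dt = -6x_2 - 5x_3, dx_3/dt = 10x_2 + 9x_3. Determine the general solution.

Coefficient matrix A = [[-2, -12, -12], [0, -6, -5], [0, 10, 9]].
det(A - λI) = 0 gives eigenvalues λ = -2, 4, -1.
For λ=-2: eigenvector (1,0,0).
For λ=4: eigenvector (2,1,-2).
For λ=-1: eigenvector (0,1,-1).
General solution: K_1e^(-2t)(1,0,0) + K_2e^(4t)(2,1,-2) + K_3e^(-t)(0,1,-1).

x_1(t) = K_1e^(-2t) + 2K_2e^(4t), x_2(t) = K_2e^(4t) + K_3e^(-t), x_3(t) = -2K_2e^(4t) - K_3e^(-t)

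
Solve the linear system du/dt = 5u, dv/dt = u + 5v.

Coefficient matrix A = [[5, 0], [1, 5]].
Characteristic polynomial det(A - λI) = λ^2 - 10λ + 25 = 0.
Single eigenvalue λ = 5 with algebraic multiplicity 2.
Eigenvector v = (0,-1); generalized eigenvector w with (A-λI)w=v is (-1,1).
General solution: e^(5t)[c_1·v + c_2·(t·v + w)].

u(t) = -c_2e^(5t), v(t) = -c_1e^(5t) - c_2te^(5t) + c_2e^(5t)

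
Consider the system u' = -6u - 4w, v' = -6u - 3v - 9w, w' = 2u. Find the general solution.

u(t) = -C_1e^(-2t) - 2C_2e^(-4t), v(t) = -3C_1e^(-2t) - 3C_2e^(-4t) + C_3e^(-3t), w(t) = C_1e^(-2t) + C_2e^(-4t)

Coefficient matrix A = [[-6, 0, -4], [-6, -3, -9], [2, 0, 0]].
det(A - λI) = 0 gives eigenvalues λ = -2, -4, -3.
For λ=-2: eigenvector (-1,-3,1).
For λ=-4: eigenvector (-2,-3,1).
For λ=-3: eigenvector (0,1,0).
General solution: C_1e^(-2t)(-1,-3,1) + C_2e^(-4t)(-2,-3,1) + C_3e^(-3t)(0,1,0).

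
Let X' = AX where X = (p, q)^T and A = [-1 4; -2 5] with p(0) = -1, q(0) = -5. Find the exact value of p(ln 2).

-56

A = [[-1,4],[-2,5]]; eigenvalues λ = 1, 3.
Eigenvectors: (2,1) for λ=1, (-1,-1) for λ=3.
From the initial condition, c_1 = 4, c_2 = 9.
p(ln 2) = (4)(2^1)(2) + (9)(2^3)(-1) = -56.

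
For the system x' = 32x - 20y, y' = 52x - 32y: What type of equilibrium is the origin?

center

A = [[32,-20],[52,-32]]; det(A-λI) = λ^2 + 16.
λ = 0 ± 4i: zero real part.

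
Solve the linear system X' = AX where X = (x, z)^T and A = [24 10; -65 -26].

x(t) = C_1e^(-t)sin(5t) + C_1e^(-t)cos(5t) + C_2e^(-t)sin(5t) - C_2e^(-t)cos(5t), z(t) = -3C_1e^(-t)sin(5t) - 2C_1e^(-t)cos(5t) - 2C_2e^(-t)sin(5t) + 3C_2e^(-t)cos(5t)

Coefficient matrix A = [[24, 10], [-65, -26]].
Characteristic polynomial det(A - λI) = λ^2 + 2λ + 26 = 0.
Eigenvalues λ = -1 ± 5i (complex conjugate pair).
For λ=-1+5i: an eigenvector is (1,-2) - i(1,-3) = (1 - i, -2 + 3i).
A real fundamental pair from Re and Im of e^((-1+5i)t)v: X_1 = e^(-t)(cos(5t)·(1,-2) + sin(5t)·(1,-3)), X_2 = e^(-t)(sin(5t)·(1,-2) - cos(5t)·(1,-3)).
General solution: C_1X_1 + C_2X_2.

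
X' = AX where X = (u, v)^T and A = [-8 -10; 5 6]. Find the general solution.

Coefficient matrix A = [[-8, -10], [5, 6]].
Characteristic polynomial det(A - λI) = λ^2 + 2λ + 2 = 0.
Eigenvalues λ = -1 ± i (complex conjugate pair).
For λ=-1+i: an eigenvector is (1,-1) - i(3,-2) = (1 - 3i, -1 + 2i).
A real fundamental pair from Re and Im of e^((-1+i)t)v: X_1 = e^(-t)(cos(t)·(1,-1) + sin(t)·(3,-2)), X_2 = e^(-t)(sin(t)·(1,-1) - cos(t)·(3,-2)).
General solution: C_1X_1 + C_2X_2.

u(t) = 3C_1e^(-t)sin(t) + C_1e^(-t)cos(t) + C_2e^(-t)sin(t) - 3C_2e^(-t)cos(t), v(t) = -2C_1e^(-t)sin(t) - C_1e^(-t)cos(t) - C_2e^(-t)sin(t) + 2C_2e^(-t)cos(t)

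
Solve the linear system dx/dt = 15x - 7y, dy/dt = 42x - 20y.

Coefficient matrix A = [[15, -7], [42, -20]].
Characteristic polynomial det(A - λI) = λ^2 + 5λ - 6 = 0.
Eigenvalues λ = -6, 1.
For λ=-6: (A-λI) row 1 is [21, -7], so an eigenvector is (-1, -3).
For λ=1: (A-λI) row 1 is [14, -7], so an eigenvector is (1, 2).
General solution: C_1e^(-6t)(-1,-3) + C_2e^(t)(1,2).

x(t) = -C_1e^(-6t) + C_2e^(t), y(t) = -3C_1e^(-6t) + 2C_2e^(t)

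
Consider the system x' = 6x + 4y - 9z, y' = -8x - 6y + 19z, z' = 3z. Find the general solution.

x(t) = K_1e^(-2t) + K_2e^(2t) - K_3e^(3t), y(t) = -2K_1e^(-2t) - K_2e^(2t) + 3K_3e^(3t), z(t) = K_3e^(3t)

Coefficient matrix A = [[6, 4, -9], [-8, -6, 19], [0, 0, 3]].
det(A - λI) = 0 gives eigenvalues λ = -2, 2, 3.
For λ=-2: eigenvector (1,-2,0).
For λ=2: eigenvector (1,-1,0).
For λ=3: eigenvector (-1,3,1).
General solution: K_1e^(-2t)(1,-2,0) + K_2e^(2t)(1,-1,0) + K_3e^(3t)(-1,3,1).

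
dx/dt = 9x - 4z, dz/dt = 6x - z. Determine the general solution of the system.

Coefficient matrix A = [[9, -4], [6, -1]].
Characteristic polynomial det(A - λI) = λ^2 - 8λ + 15 = 0.
Eigenvalues λ = 5, 3.
For λ=5: (A-λI) row 1 is [4, -4], so an eigenvector is (1, 1).
For λ=3: (A-λI) row 1 is [6, -4], so an eigenvector is (2, 3).
General solution: K_1e^(5t)(1,1) + K_2e^(3t)(2,3).

x(t) = K_1e^(5t) + 2K_2e^(3t), z(t) = K_1e^(5t) + 3K_2e^(3t)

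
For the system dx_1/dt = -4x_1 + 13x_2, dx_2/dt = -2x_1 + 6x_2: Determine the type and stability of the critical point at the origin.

unstable spiral

A = [[-4,13],[-2,6]]; det(A-λI) = λ^2 - 2λ + 2.
λ = 1 ± i: positive real part.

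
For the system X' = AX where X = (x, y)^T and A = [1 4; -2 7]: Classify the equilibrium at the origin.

A = [[1,4],[-2,7]]; det(A-λI) = λ^2 - 8λ + 15.
λ = 3, 5: both positive.

unstable node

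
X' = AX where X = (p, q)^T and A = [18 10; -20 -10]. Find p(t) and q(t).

Coefficient matrix A = [[18, 10], [-20, -10]].
Characteristic polynomial det(A - λI) = λ^2 - 8λ + 20 = 0.
Eigenvalues λ = 4 ± 2i (complex conjugate pair).
For λ=4+2i: an eigenvector is (1,-1) - i(2,-3) = (1 - 2i, -1 + 3i).
A real fundamental pair from Re and Im of e^((4+2i)t)v: X_1 = e^(4t)(cos(2t)·(1,-1) + sin(2t)·(2,-3)), X_2 = e^(4t)(sin(2t)·(1,-1) - cos(2t)·(2,-3)).
General solution: K_1X_1 + K_2X_2.

p(t) = 2K_1e^(4t)sin(2t) + K_1e^(4t)cos(2t) + K_2e^(4t)sin(2t) - 2K_2e^(4t)cos(2t), q(t) = -3K_1e^(4t)sin(2t) - K_1e^(4t)cos(2t) - K_2e^(4t)sin(2t) + 3K_2e^(4t)cos(2t)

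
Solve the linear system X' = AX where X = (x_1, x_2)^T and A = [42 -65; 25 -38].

x_1(t) = -3c_1e^(2t)sin(5t) - 2c_1e^(2t)cos(5t) - 2c_2e^(2t)sin(5t) + 3c_2e^(2t)cos(5t), x_2(t) = -2c_1e^(2t)sin(5t) - c_1e^(2t)cos(5t) - c_2e^(2t)sin(5t) + 2c_2e^(2t)cos(5t)

Coefficient matrix A = [[42, -65], [25, -38]].
Characteristic polynomial det(A - λI) = λ^2 - 4λ + 29 = 0.
Eigenvalues λ = 2 ± 5i (complex conjugate pair).
For λ=2+5i: an eigenvector is (-2,-1) - i(-3,-2) = (-2 + 3i, -1 + 2i).
A real fundamental pair from Re and Im of e^((2+5i)t)v: X_1 = e^(2t)(cos(5t)·(-2,-1) + sin(5t)·(-3,-2)), X_2 = e^(2t)(sin(5t)·(-2,-1) - cos(5t)·(-3,-2)).
General solution: c_1X_1 + c_2X_2.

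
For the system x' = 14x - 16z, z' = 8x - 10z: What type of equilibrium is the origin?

A = [[14,-16],[8,-10]]; det(A-λI) = λ^2 - 4λ - 12.
λ = 6, -2: opposite signs.

saddle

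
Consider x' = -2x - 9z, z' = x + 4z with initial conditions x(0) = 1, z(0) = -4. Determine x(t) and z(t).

x(t) = 33te^(t) + e^(t), z(t) = -11te^(t) - 4e^(t)

Coefficient matrix A = [[-2, -9], [1, 4]].
Characteristic polynomial det(A - λI) = λ^2 - 2λ + 1 = 0.
Single eigenvalue λ = 1 with algebraic multiplicity 2.
Eigenvector v = (-3,1); generalized eigenvector w with (A-λI)w=v is (-2,1).
General solution: e^(t)[K_1·v + K_2·(t·v + w)].
Applying x(0)=1, z(0)=-4 gives K_1=7, K_2=-11.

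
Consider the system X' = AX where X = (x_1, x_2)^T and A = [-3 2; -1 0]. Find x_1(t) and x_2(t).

x_1(t) = -2K_1e^(-2t) + K_2e^(-t), x_2(t) = -K_1e^(-2t) + K_2e^(-t)

Coefficient matrix A = [[-3, 2], [-1, 0]].
Characteristic polynomial det(A - λI) = λ^2 + 3λ + 2 = 0.
Eigenvalues λ = -2, -1.
For λ=-2: (A-λI) row 1 is [-1, 2], so an eigenvector is (-2, -1).
For λ=-1: (A-λI) row 1 is [-2, 2], so an eigenvector is (1, 1).
General solution: K_1e^(-2t)(-2,-1) + K_2e^(-t)(1,1).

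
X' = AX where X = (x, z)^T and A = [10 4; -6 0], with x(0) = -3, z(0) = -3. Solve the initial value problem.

Coefficient matrix A = [[10, 4], [-6, 0]].
Characteristic polynomial det(A - λI) = λ^2 - 10λ + 24 = 0.
Eigenvalues λ = 6, 4.
For λ=6: (A-λI) row 1 is [4, 4], so an eigenvector is (-1, 1).
For λ=4: (A-λI) row 1 is [6, 4], so an eigenvector is (-2, 3).
General solution: C_1e^(6t)(-1,1) + C_2e^(4t)(-2,3).
Applying x(0)=-3, z(0)=-3 gives C_1=15, C_2=-6.

x(t) = -15e^(6t) + 12e^(4t), z(t) = 15e^(6t) - 18e^(4t)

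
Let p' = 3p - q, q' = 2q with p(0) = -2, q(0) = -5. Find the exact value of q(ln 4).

A = [[3,-1],[0,2]]; eigenvalues λ = 3, 2.
Eigenvectors: (1,0) for λ=3, (-1,-1) for λ=2.
From the initial condition, c_1 = 3, c_2 = 5.
q(ln 4) = (3)(4^3)(0) + (5)(4^2)(-1) = -80.

-80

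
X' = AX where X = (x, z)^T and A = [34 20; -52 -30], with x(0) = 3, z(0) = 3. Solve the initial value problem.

Coefficient matrix A = [[34, 20], [-52, -30]].
Characteristic polynomial det(A - λI) = λ^2 - 4λ + 20 = 0.
Eigenvalues λ = 2 ± 4i (complex conjugate pair).
For λ=2+4i: an eigenvector is (2,-3) - i(1,-2) = (2 - i, -3 + 2i).
A real fundamental pair from Re and Im of e^((2+4i)t)v: X_1 = e^(2t)(cos(4t)·(2,-3) + sin(4t)·(1,-2)), X_2 = e^(2t)(sin(4t)·(2,-3) - cos(4t)·(1,-2)).
General solution: K_1X_1 + K_2X_2.
Applying x(0)=3, z(0)=3 gives K_1=9, K_2=15.

x(t) = 39e^(2t)sin(4t) + 3e^(2t)cos(4t), z(t) = -63e^(2t)sin(4t) + 3e^(2t)cos(4t)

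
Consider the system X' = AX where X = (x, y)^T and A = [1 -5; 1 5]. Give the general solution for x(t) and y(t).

x(t) = 2c_1e^(3t)sin(t) - c_1e^(3t)cos(t) - c_2e^(3t)sin(t) - 2c_2e^(3t)cos(t), y(t) = -c_1e^(3t)sin(t) + c_2e^(3t)cos(t)

Coefficient matrix A = [[1, -5], [1, 5]].
Characteristic polynomial det(A - λI) = λ^2 - 6λ + 10 = 0.
Eigenvalues λ = 3 ± i (complex conjugate pair).
For λ=3+i: an eigenvector is (-1,0) - i(2,-1) = (-1 - 2i, 0 + i).
A real fundamental pair from Re and Im of e^((3+i)t)v: X_1 = e^(3t)(cos(t)·(-1,0) + sin(t)·(2,-1)), X_2 = e^(3t)(sin(t)·(-1,0) - cos(t)·(2,-1)).
General solution: c_1X_1 + c_2X_2.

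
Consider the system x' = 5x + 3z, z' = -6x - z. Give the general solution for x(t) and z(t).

x(t) = -c_1e^(2t)sin(3t) + c_2e^(2t)cos(3t), z(t) = c_1e^(2t)sin(3t) - c_1e^(2t)cos(3t) - c_2e^(2t)sin(3t) - c_2e^(2t)cos(3t)

Coefficient matrix A = [[5, 3], [-6, -1]].
Characteristic polynomial det(A - λI) = λ^2 - 4λ + 13 = 0.
Eigenvalues λ = 2 ± 3i (complex conjugate pair).
For λ=2+3i: an eigenvector is (0,-1) - i(-1,1) = (0 + i, -1 - i).
A real fundamental pair from Re and Im of e^((2+3i)t)v: X_1 = e^(2t)(cos(3t)·(0,-1) + sin(3t)·(-1,1)), X_2 = e^(2t)(sin(3t)·(0,-1) - cos(3t)·(-1,1)).
General solution: c_1X_1 + c_2X_2.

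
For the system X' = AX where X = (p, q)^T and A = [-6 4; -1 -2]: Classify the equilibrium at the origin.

A = [[-6,4],[-1,-2]]; det(A-λI) = λ^2 + 8λ + 16.
repeated λ = -4 with a single eigenvector.

stable improper node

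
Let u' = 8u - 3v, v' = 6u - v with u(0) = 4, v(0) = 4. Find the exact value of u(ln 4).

A = [[8,-3],[6,-1]]; eigenvalues λ = 2, 5.
Eigenvectors: (1,2) for λ=2, (1,1) for λ=5.
From the initial condition, c_1 = 0, c_2 = 4.
u(ln 4) = (0)(4^2)(1) + (4)(4^5)(1) = 4096.

4096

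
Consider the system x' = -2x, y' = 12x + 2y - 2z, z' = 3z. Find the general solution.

x(t) = K_3e^(-2t), y(t) = -2K_1e^(3t) + K_2e^(2t) - 3K_3e^(-2t), z(t) = K_1e^(3t)

Coefficient matrix A = [[-2, 0, 0], [12, 2, -2], [0, 0, 3]].
det(A - λI) = 0 gives eigenvalues λ = 3, 2, -2.
For λ=3: eigenvector (0,-2,1).
For λ=2: eigenvector (0,1,0).
For λ=-2: eigenvector (1,-3,0).
General solution: K_1e^(3t)(0,-2,1) + K_2e^(2t)(0,1,0) + K_3e^(-2t)(1,-3,0).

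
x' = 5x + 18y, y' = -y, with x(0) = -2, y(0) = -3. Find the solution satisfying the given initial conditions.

x(t) = -11e^(5t) + 9e^(-t), y(t) = -3e^(-t)

Coefficient matrix A = [[5, 18], [0, -1]].
Characteristic polynomial det(A - λI) = λ^2 - 4λ - 5 = 0.
Eigenvalues λ = 5, -1.
For λ=5: (A-λI) row 1 is [0, 18], so an eigenvector is (1, 0).
For λ=-1: (A-λI) row 1 is [6, 18], so an eigenvector is (3, -1).
General solution: K_1e^(5t)(1,0) + K_2e^(-t)(3,-1).
Applying x(0)=-2, y(0)=-3 gives K_1=-11, K_2=3.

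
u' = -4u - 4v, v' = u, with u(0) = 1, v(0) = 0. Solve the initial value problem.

u(t) = -2te^(-2t) + e^(-2t), v(t) = te^(-2t)

Coefficient matrix A = [[-4, -4], [1, 0]].
Characteristic polynomial det(A - λI) = λ^2 + 4λ + 4 = 0.
Single eigenvalue λ = -2 with algebraic multiplicity 2.
Eigenvector v = (-2,1); generalized eigenvector w with (A-λI)w=v is (-3,2).
General solution: e^(-2t)[K_1·v + K_2·(t·v + w)].
Applying u(0)=1, v(0)=0 gives K_1=-2, K_2=1.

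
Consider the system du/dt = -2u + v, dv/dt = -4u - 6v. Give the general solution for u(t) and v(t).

Coefficient matrix A = [[-2, 1], [-4, -6]].
Characteristic polynomial det(A - λI) = λ^2 + 8λ + 16 = 0.
Single eigenvalue λ = -4 with algebraic multiplicity 2.
Eigenvector v = (1,-2); generalized eigenvector w with (A-λI)w=v is (2,-3).
General solution: e^(-4t)[K_1·v + K_2·(t·v + w)].

u(t) = K_1e^(-4t) + K_2te^(-4t) + 2K_2e^(-4t), v(t) = -2K_1e^(-4t) - 2K_2te^(-4t) - 3K_2e^(-4t)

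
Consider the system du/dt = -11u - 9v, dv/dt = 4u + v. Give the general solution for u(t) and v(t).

Coefficient matrix A = [[-11, -9], [4, 1]].
Characteristic polynomial det(A - λI) = λ^2 + 10λ + 25 = 0.
Single eigenvalue λ = -5 with algebraic multiplicity 2.
Eigenvector v = (-3,2); generalized eigenvector w with (A-λI)w=v is (-1,1).
General solution: e^(-5t)[c_1·v + c_2·(t·v + w)].

u(t) = -3c_1e^(-5t) - 3c_2te^(-5t) - c_2e^(-5t), v(t) = 2c_1e^(-5t) + 2c_2te^(-5t) + c_2e^(-5t)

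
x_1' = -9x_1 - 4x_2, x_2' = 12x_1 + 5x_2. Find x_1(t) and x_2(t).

x_1(t) = -2K_1e^(-3t) - K_2e^(-t), x_2(t) = 3K_1e^(-3t) + 2K_2e^(-t)

Coefficient matrix A = [[-9, -4], [12, 5]].
Characteristic polynomial det(A - λI) = λ^2 + 4λ + 3 = 0.
Eigenvalues λ = -3, -1.
For λ=-3: (A-λI) row 1 is [-6, -4], so an eigenvector is (-2, 3).
For λ=-1: (A-λI) row 1 is [-8, -4], so an eigenvector is (-1, 2).
General solution: K_1e^(-3t)(-2,3) + K_2e^(-t)(-1,2).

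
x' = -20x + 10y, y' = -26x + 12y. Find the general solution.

x(t) = 2K_1e^(-4t)sin(2t) + K_1e^(-4t)cos(2t) + K_2e^(-4t)sin(2t) - 2K_2e^(-4t)cos(2t), y(t) = 3K_1e^(-4t)sin(2t) + 2K_1e^(-4t)cos(2t) + 2K_2e^(-4t)sin(2t) - 3K_2e^(-4t)cos(2t)

Coefficient matrix A = [[-20, 10], [-26, 12]].
Characteristic polynomial det(A - λI) = λ^2 + 8λ + 20 = 0.
Eigenvalues λ = -4 ± 2i (complex conjugate pair).
For λ=-4+2i: an eigenvector is (1,2) - i(2,3) = (1 - 2i, 2 - 3i).
A real fundamental pair from Re and Im of e^((-4+2i)t)v: X_1 = e^(-4t)(cos(2t)·(1,2) + sin(2t)·(2,3)), X_2 = e^(-4t)(sin(2t)·(1,2) - cos(2t)·(2,3)).
General solution: K_1X_1 + K_2X_2.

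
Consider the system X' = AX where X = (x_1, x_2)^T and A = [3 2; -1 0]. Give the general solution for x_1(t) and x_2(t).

x_1(t) = -C_1e^(t) + 2C_2e^(2t), x_2(t) = C_1e^(t) - C_2e^(2t)

Coefficient matrix A = [[3, 2], [-1, 0]].
Characteristic polynomial det(A - λI) = λ^2 - 3λ + 2 = 0.
Eigenvalues λ = 1, 2.
For λ=1: (A-λI) row 1 is [2, 2], so an eigenvector is (-1, 1).
For λ=2: (A-λI) row 1 is [1, 2], so an eigenvector is (2, -1).
General solution: C_1e^(t)(-1,1) + C_2e^(2t)(2,-1).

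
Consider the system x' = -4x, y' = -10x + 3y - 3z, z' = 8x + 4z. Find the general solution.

Coefficient matrix A = [[-4, 0, 0], [-10, 3, -3], [8, 0, 4]].
det(A - λI) = 0 gives eigenvalues λ = -4, 3, 4.
For λ=-4: eigenvector (1,1,-1).
For λ=3: eigenvector (0,1,0).
For λ=4: eigenvector (0,-3,1).
General solution: c_1e^(-4t)(1,1,-1) + c_2e^(3t)(0,1,0) + c_3e^(4t)(0,-3,1).

x(t) = c_1e^(-4t), y(t) = c_1e^(-4t) + c_2e^(3t) - 3c_3e^(4t), z(t) = -c_1e^(-4t) + c_3e^(4t)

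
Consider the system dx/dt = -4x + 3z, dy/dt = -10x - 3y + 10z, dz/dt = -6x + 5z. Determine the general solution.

x(t) = K_1e^(2t) + K_3e^(-t), y(t) = 2K_1e^(2t) + K_2e^(-3t), z(t) = 2K_1e^(2t) + K_3e^(-t)

Coefficient matrix A = [[-4, 0, 3], [-10, -3, 10], [-6, 0, 5]].
det(A - λI) = 0 gives eigenvalues λ = 2, -3, -1.
For λ=2: eigenvector (1,2,2).
For λ=-3: eigenvector (0,1,0).
For λ=-1: eigenvector (1,0,1).
General solution: K_1e^(2t)(1,2,2) + K_2e^(-3t)(0,1,0) + K_3e^(-t)(1,0,1).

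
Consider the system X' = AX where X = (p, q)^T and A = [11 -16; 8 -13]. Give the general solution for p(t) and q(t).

Coefficient matrix A = [[11, -16], [8, -13]].
Characteristic polynomial det(A - λI) = λ^2 + 2λ - 15 = 0.
Eigenvalues λ = 3, -5.
For λ=3: (A-λI) row 1 is [8, -16], so an eigenvector is (-2, -1).
For λ=-5: (A-λI) row 1 is [16, -16], so an eigenvector is (1, 1).
General solution: c_1e^(3t)(-2,-1) + c_2e^(-5t)(1,1).

p(t) = -2c_1e^(3t) + c_2e^(-5t), q(t) = -c_1e^(3t) + c_2e^(-5t)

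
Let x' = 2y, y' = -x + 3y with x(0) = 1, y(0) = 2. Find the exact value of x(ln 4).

A = [[0,2],[-1,3]]; eigenvalues λ = 1, 2.
Eigenvectors: (-2,-1) for λ=1, (1,1) for λ=2.
From the initial condition, c_1 = 1, c_2 = 3.
x(ln 4) = (1)(4^1)(-2) + (3)(4^2)(1) = 40.

40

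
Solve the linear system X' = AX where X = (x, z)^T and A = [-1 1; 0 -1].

Coefficient matrix A = [[-1, 1], [0, -1]].
Characteristic polynomial det(A - λI) = λ^2 + 2λ + 1 = 0.
Single eigenvalue λ = -1 with algebraic multiplicity 2.
Eigenvector v = (-1,0); generalized eigenvector w with (A-λI)w=v is (2,-1).
General solution: e^(-t)[C_1·v + C_2·(t·v + w)].

x(t) = -C_1e^(-t) - C_2te^(-t) + 2C_2e^(-t), z(t) = -C_2e^(-t)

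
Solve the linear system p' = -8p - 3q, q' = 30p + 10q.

p(t) = -C_1e^(t)cos(3t) - C_2e^(t)sin(3t), q(t) = -C_1e^(t)sin(3t) + 3C_1e^(t)cos(3t) + 3C_2e^(t)sin(3t) + C_2e^(t)cos(3t)

Coefficient matrix A = [[-8, -3], [30, 10]].
Characteristic polynomial det(A - λI) = λ^2 - 2λ + 10 = 0.
Eigenvalues λ = 1 ± 3i (complex conjugate pair).
For λ=1+3i: an eigenvector is (-1,3) - i(0,-1) = (-1, 3 + i).
A real fundamental pair from Re and Im of e^((1+3i)t)v: X_1 = e^(t)(cos(3t)·(-1,3) + sin(3t)·(0,-1)), X_2 = e^(t)(sin(3t)·(-1,3) - cos(3t)·(0,-1)).
General solution: C_1X_1 + C_2X_2.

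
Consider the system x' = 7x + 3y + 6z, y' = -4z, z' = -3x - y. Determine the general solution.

x(t) = C_1e^(t) + C_3e^(4t), y(t) = -4C_1e^(t) - 2C_2e^(2t) + C_3e^(4t), z(t) = C_1e^(t) + C_2e^(2t) - C_3e^(4t)

Coefficient matrix A = [[7, 3, 6], [0, 0, -4], [-3, -1, 0]].
det(A - λI) = 0 gives eigenvalues λ = 1, 2, 4.
For λ=1: eigenvector (1,-4,1).
For λ=2: eigenvector (0,-2,1).
For λ=4: eigenvector (1,1,-1).
General solution: C_1e^(t)(1,-4,1) + C_2e^(2t)(0,-2,1) + C_3e^(4t)(1,1,-1).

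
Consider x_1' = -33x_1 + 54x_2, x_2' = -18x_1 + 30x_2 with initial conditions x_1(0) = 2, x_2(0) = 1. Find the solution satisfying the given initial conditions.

x_1(t) = 2e^(-6t), x_2(t) = e^(-6t)

Coefficient matrix A = [[-33, 54], [-18, 30]].
Characteristic polynomial det(A - λI) = λ^2 + 3λ - 18 = 0.
Eigenvalues λ = 3, -6.
For λ=3: (A-λI) row 1 is [-36, 54], so an eigenvector is (3, 2).
For λ=-6: (A-λI) row 1 is [-27, 54], so an eigenvector is (2, 1).
General solution: C_1e^(3t)(3,2) + C_2e^(-6t)(2,1).
Applying x_1(0)=2, x_2(0)=1 gives C_1=0, C_2=1.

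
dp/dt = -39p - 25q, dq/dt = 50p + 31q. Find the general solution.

p(t) = -c_1e^(-4t)sin(5t) - 2c_1e^(-4t)cos(5t) - 2c_2e^(-4t)sin(5t) + c_2e^(-4t)cos(5t), q(t) = c_1e^(-4t)sin(5t) + 3c_1e^(-4t)cos(5t) + 3c_2e^(-4t)sin(5t) - c_2e^(-4t)cos(5t)

Coefficient matrix A = [[-39, -25], [50, 31]].
Characteristic polynomial det(A - λI) = λ^2 + 8λ + 41 = 0.
Eigenvalues λ = -4 ± 5i (complex conjugate pair).
For λ=-4+5i: an eigenvector is (-2,3) - i(-1,1) = (-2 + i, 3 - i).
A real fundamental pair from Re and Im of e^((-4+5i)t)v: X_1 = e^(-4t)(cos(5t)·(-2,3) + sin(5t)·(-1,1)), X_2 = e^(-4t)(sin(5t)·(-2,3) - cos(5t)·(-1,1)).
General solution: c_1X_1 + c_2X_2.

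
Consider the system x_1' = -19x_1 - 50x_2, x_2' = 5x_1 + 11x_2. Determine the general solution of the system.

x_1(t) = -3C_1e^(-4t)sin(5t) + C_1e^(-4t)cos(5t) + C_2e^(-4t)sin(5t) + 3C_2e^(-4t)cos(5t), x_2(t) = C_1e^(-4t)sin(5t) - C_2e^(-4t)cos(5t)

Coefficient matrix A = [[-19, -50], [5, 11]].
Characteristic polynomial det(A - λI) = λ^2 + 8λ + 41 = 0.
Eigenvalues λ = -4 ± 5i (complex conjugate pair).
For λ=-4+5i: an eigenvector is (1,0) - i(-3,1) = (1 + 3i, 0 - i).
A real fundamental pair from Re and Im of e^((-4+5i)t)v: X_1 = e^(-4t)(cos(5t)·(1,0) + sin(5t)·(-3,1)), X_2 = e^(-4t)(sin(5t)·(1,0) - cos(5t)·(-3,1)).
General solution: C_1X_1 + C_2X_2.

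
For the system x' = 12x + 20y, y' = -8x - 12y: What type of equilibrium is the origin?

A = [[12,20],[-8,-12]]; det(A-λI) = λ^2 + 16.
λ = 0 ± 4i: zero real part.

center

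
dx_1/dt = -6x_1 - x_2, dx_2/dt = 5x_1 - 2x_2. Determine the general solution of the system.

x_1(t) = c_1e^(-4t)sin(t) - c_2e^(-4t)cos(t), x_2(t) = -2c_1e^(-4t)sin(t) - c_1e^(-4t)cos(t) - c_2e^(-4t)sin(t) + 2c_2e^(-4t)cos(t)

Coefficient matrix A = [[-6, -1], [5, -2]].
Characteristic polynomial det(A - λI) = λ^2 + 8λ + 17 = 0.
Eigenvalues λ = -4 ± i (complex conjugate pair).
For λ=-4+i: an eigenvector is (0,-1) - i(1,-2) = (0 - i, -1 + 2i).
A real fundamental pair from Re and Im of e^((-4+i)t)v: X_1 = e^(-4t)(cos(t)·(0,-1) + sin(t)·(1,-2)), X_2 = e^(-4t)(sin(t)·(0,-1) - cos(t)·(1,-2)).
General solution: c_1X_1 + c_2X_2.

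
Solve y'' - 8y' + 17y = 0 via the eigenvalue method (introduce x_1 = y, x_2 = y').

y(t) = C_1e^(4t)cos(t) + C_2e^(4t)sin(t)

Let x_1 = y, x_2 = y'. Then x_1' = x_2 and x_2' = -17x_1 + 8x_2.
A = [[0,1],[-17,8]]; det(A-λI) = λ^2 - 8λ + 17.
Eigenvalues λ = 4 ± i.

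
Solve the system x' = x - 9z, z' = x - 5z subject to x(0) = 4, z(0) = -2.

Coefficient matrix A = [[1, -9], [1, -5]].
Characteristic polynomial det(A - λI) = λ^2 + 4λ + 4 = 0.
Single eigenvalue λ = -2 with algebraic multiplicity 2.
Eigenvector v = (3,1); generalized eigenvector w with (A-λI)w=v is (-2,-1).
General solution: e^(-2t)[c_1·v + c_2·(t·v + w)].
Applying x(0)=4, z(0)=-2 gives c_1=8, c_2=10.

x(t) = 30te^(-2t) + 4e^(-2t), z(t) = 10te^(-2t) - 2e^(-2t)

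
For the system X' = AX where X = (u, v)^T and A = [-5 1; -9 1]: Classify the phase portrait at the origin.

stable improper node

A = [[-5,1],[-9,1]]; det(A-λI) = λ^2 + 4λ + 4.
repeated λ = -2 with a single eigenvector.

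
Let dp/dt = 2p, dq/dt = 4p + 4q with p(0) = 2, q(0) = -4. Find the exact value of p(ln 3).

A = [[2,0],[4,4]]; eigenvalues λ = 4, 2.
Eigenvectors: (0,-1) for λ=4, (1,-2) for λ=2.
From the initial condition, c_1 = 0, c_2 = 2.
p(ln 3) = (0)(3^4)(0) + (2)(3^2)(1) = 18.

18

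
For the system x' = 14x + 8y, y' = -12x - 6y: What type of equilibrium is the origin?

A = [[14,8],[-12,-6]]; det(A-λI) = λ^2 - 8λ + 12.
λ = 6, 2: both positive.

unstable node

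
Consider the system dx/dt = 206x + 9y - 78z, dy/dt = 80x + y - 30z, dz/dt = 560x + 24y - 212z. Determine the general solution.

x(t) = -3c_1e^(-2t) + 3c_2e^(t) - 4c_3e^(-4t), y(t) = c_2e^(t) - 2c_3e^(-4t), z(t) = -8c_1e^(-2t) + 8c_2e^(t) - 11c_3e^(-4t)

Coefficient matrix A = [[206, 9, -78], [80, 1, -30], [560, 24, -212]].
det(A - λI) = 0 gives eigenvalues λ = -2, 1, -4.
For λ=-2: eigenvector (-3,0,-8).
For λ=1: eigenvector (3,1,8).
For λ=-4: eigenvector (-4,-2,-11).
General solution: c_1e^(-2t)(-3,0,-8) + c_2e^(t)(3,1,8) + c_3e^(-4t)(-4,-2,-11).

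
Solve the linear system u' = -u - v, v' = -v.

Coefficient matrix A = [[-1, -1], [0, -1]].
Characteristic polynomial det(A - λI) = λ^2 + 2λ + 1 = 0.
Single eigenvalue λ = -1 with algebraic multiplicity 2.
Eigenvector v = (-1,0); generalized eigenvector w with (A-λI)w=v is (3,1).
General solution: e^(-t)[C_1·v + C_2·(t·v + w)].

u(t) = -C_1e^(-t) - C_2te^(-t) + 3C_2e^(-t), v(t) = C_2e^(-t)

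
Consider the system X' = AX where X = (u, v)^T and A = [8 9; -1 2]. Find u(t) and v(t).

u(t) = 3c_1e^(5t) + 3c_2te^(5t) - 2c_2e^(5t), v(t) = -c_1e^(5t) - c_2te^(5t) + c_2e^(5t)

Coefficient matrix A = [[8, 9], [-1, 2]].
Characteristic polynomial det(A - λI) = λ^2 - 10λ + 25 = 0.
Single eigenvalue λ = 5 with algebraic multiplicity 2.
Eigenvector v = (3,-1); generalized eigenvector w with (A-λI)w=v is (-2,1).
General solution: e^(5t)[c_1·v + c_2·(t·v + w)].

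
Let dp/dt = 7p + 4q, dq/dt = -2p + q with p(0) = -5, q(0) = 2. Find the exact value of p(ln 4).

A = [[7,4],[-2,1]]; eigenvalues λ = 5, 3.
Eigenvectors: (2,-1) for λ=5, (1,-1) for λ=3.
From the initial condition, c_1 = -3, c_2 = 1.
p(ln 4) = (-3)(4^5)(2) + (1)(4^3)(1) = -6080.

-6080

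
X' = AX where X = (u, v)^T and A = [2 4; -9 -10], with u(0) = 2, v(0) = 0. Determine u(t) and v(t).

Coefficient matrix A = [[2, 4], [-9, -10]].
Characteristic polynomial det(A - λI) = λ^2 + 8λ + 16 = 0.
Single eigenvalue λ = -4 with algebraic multiplicity 2.
Eigenvector v = (2,-3); generalized eigenvector w with (A-λI)w=v is (1,-1).
General solution: e^(-4t)[C_1·v + C_2·(t·v + w)].
Applying u(0)=2, v(0)=0 gives C_1=-2, C_2=6.

u(t) = 12te^(-4t) + 2e^(-4t), v(t) = -18te^(-4t)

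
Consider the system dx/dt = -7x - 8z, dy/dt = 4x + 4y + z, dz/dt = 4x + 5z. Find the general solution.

Coefficient matrix A = [[-7, 0, -8], [4, 4, 1], [4, 0, 5]].
det(A - λI) = 0 gives eigenvalues λ = 1, 4, -3.
For λ=1: eigenvector (-1,1,1).
For λ=4: eigenvector (0,-1,0).
For λ=-3: eigenvector (-2,1,1).
General solution: K_1e^(t)(-1,1,1) + K_2e^(4t)(0,-1,0) + K_3e^(-3t)(-2,1,1).

x(t) = -K_1e^(t) - 2K_3e^(-3t), y(t) = K_1e^(t) - K_2e^(4t) + K_3e^(-3t), z(t) = K_1e^(t) + K_3e^(-3t)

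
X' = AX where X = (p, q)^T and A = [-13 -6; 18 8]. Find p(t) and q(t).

p(t) = 2K_1e^(-4t) - K_2e^(-t), q(t) = -3K_1e^(-4t) + 2K_2e^(-t)

Coefficient matrix A = [[-13, -6], [18, 8]].
Characteristic polynomial det(A - λI) = λ^2 + 5λ + 4 = 0.
Eigenvalues λ = -4, -1.
For λ=-4: (A-λI) row 1 is [-9, -6], so an eigenvector is (2, -3).
For λ=-1: (A-λI) row 1 is [-12, -6], so an eigenvector is (-1, 2).
General solution: K_1e^(-4t)(2,-3) + K_2e^(-t)(-1,2).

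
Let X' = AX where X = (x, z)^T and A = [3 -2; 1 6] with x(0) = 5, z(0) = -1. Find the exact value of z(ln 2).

A = [[3,-2],[1,6]]; eigenvalues λ = 5, 4.
Eigenvectors: (-1,1) for λ=5, (2,-1) for λ=4.
From the initial condition, c_1 = 3, c_2 = 4.
z(ln 2) = (3)(2^5)(1) + (4)(2^4)(-1) = 32.

32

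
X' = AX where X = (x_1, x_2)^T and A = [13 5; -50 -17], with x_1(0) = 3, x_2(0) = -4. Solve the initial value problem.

x_1(t) = 5e^(-2t)sin(5t) + 3e^(-2t)cos(5t), x_2(t) = -18e^(-2t)sin(5t) - 4e^(-2t)cos(5t)

Coefficient matrix A = [[13, 5], [-50, -17]].
Characteristic polynomial det(A - λI) = λ^2 + 4λ + 29 = 0.
Eigenvalues λ = -2 ± 5i (complex conjugate pair).
For λ=-2+5i: an eigenvector is (1,-3) - i(0,-1) = (1, -3 + i).
A real fundamental pair from Re and Im of e^((-2+5i)t)v: X_1 = e^(-2t)(cos(5t)·(1,-3) + sin(5t)·(0,-1)), X_2 = e^(-2t)(sin(5t)·(1,-3) - cos(5t)·(0,-1)).
General solution: K_1X_1 + K_2X_2.
Applying x_1(0)=3, x_2(0)=-4 gives K_1=3, K_2=5.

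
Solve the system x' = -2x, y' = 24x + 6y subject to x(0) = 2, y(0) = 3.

x(t) = 2e^(-2t), y(t) = 9e^(6t) - 6e^(-2t)

Coefficient matrix A = [[-2, 0], [24, 6]].
Characteristic polynomial det(A - λI) = λ^2 - 4λ - 12 = 0.
Eigenvalues λ = -2, 6.
For λ=-2: (A-λI) row 2 is [24, 8], so an eigenvector is (-1, 3).
For λ=6: (A-λI) row 1 is [-8, 0], so an eigenvector is (0, -1).
General solution: K_1e^(-2t)(-1,3) + K_2e^(6t)(0,-1).
Applying x(0)=2, y(0)=3 gives K_1=-2, K_2=-9.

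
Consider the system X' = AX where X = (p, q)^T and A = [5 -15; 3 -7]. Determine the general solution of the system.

p(t) = 2C_1e^(-t)sin(3t) + C_1e^(-t)cos(3t) + C_2e^(-t)sin(3t) - 2C_2e^(-t)cos(3t), q(t) = C_1e^(-t)sin(3t) - C_2e^(-t)cos(3t)

Coefficient matrix A = [[5, -15], [3, -7]].
Characteristic polynomial det(A - λI) = λ^2 + 2λ + 10 = 0.
Eigenvalues λ = -1 ± 3i (complex conjugate pair).
For λ=-1+3i: an eigenvector is (1,0) - i(2,1) = (1 - 2i, 0 - i).
A real fundamental pair from Re and Im of e^((-1+3i)t)v: X_1 = e^(-t)(cos(3t)·(1,0) + sin(3t)·(2,1)), X_2 = e^(-t)(sin(3t)·(1,0) - cos(3t)·(2,1)).
General solution: C_1X_1 + C_2X_2.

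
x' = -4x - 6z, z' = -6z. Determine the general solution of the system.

x(t) = -C_1e^(-4t) - 3C_2e^(-6t), z(t) = -C_2e^(-6t)

Coefficient matrix A = [[-4, -6], [0, -6]].
Characteristic polynomial det(A - λI) = λ^2 + 10λ + 24 = 0.
Eigenvalues λ = -4, -6.
For λ=-4: (A-λI) row 1 is [0, -6], so an eigenvector is (-1, 0).
For λ=-6: (A-λI) row 1 is [2, -6], so an eigenvector is (-3, -1).
General solution: C_1e^(-4t)(-1,0) + C_2e^(-6t)(-3,-1).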